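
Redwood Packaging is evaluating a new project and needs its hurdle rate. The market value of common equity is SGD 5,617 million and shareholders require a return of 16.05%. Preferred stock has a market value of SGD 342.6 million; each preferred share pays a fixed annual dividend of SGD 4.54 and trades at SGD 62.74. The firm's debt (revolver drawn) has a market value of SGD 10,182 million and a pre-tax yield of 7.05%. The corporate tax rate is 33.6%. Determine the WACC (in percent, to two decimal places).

8.69%

Cost of preferred: Rp = 4.54 / 62.74 = 7.2362%.
Total capital V = 5617 + 342.6 + 10182 = 16141.6.
Equity: weight = 5617/16141.6 = 0.3480; cost = 16.05%.
Preferred: weight = 342.6/16141.6 = 0.0212; cost = 7.2362%.
Revolver drawn: weight = 10182/16141.6 = 0.6308; after-tax cost = 7.05% × (1 − 33.6%) = 4.6812%.
WACC = 0.3480 × 16.0500% + 0.0212 × 7.2362% + 0.6308 × 4.6812% = 8.6916%.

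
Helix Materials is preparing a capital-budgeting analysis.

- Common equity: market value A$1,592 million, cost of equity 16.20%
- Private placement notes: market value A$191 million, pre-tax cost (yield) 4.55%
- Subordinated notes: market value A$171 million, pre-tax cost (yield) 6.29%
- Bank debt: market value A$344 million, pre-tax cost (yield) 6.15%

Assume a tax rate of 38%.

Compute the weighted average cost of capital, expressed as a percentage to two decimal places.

Total capital V = 1592 + 191 + 171 + 344 = 2298.
Equity: weight = 1592/2298 = 0.6928; cost = 16.2%.
Private placement notes: weight = 191/2298 = 0.0831; after-tax cost = 4.55% × (1 − 38%) = 2.8210%.
Subordinated notes: weight = 171/2298 = 0.0744; after-tax cost = 6.29% × (1 − 38%) = 3.8998%.
Bank debt: weight = 344/2298 = 0.1497; after-tax cost = 6.15% × (1 − 38%) = 3.8130%.
WACC = 0.6928 × 16.2000% + 0.0831 × 2.8210% + 0.0744 × 3.8998% + 0.1497 × 3.8130% = 12.3184%.

12.32%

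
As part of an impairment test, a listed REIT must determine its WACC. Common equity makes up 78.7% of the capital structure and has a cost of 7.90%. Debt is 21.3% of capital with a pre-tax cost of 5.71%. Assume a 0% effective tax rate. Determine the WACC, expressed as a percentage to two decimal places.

7.43%

After-tax cost of debt = 5.71% × (1 − 0%) = 5.7100%.
WACC = 0.787 × 7.9000% + 0.213 × 5.7100% = 7.4335%.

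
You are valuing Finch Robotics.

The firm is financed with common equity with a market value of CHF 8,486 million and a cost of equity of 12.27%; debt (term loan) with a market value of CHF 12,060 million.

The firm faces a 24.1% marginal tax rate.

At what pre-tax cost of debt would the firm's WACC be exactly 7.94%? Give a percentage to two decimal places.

6.45%

Total capital V = 8486 + 12060 = 20546.
Equity weight = 8486/20546 = 0.4130.
Term loan weight = 12060/20546 = 0.5870.
Equity contribution = 0.4130 × 12.27% = 5.0678%.
Remaining for debt = 7.94% − 5.0678% = 2.8722%.
Rd × (1 − 24.1%) × 0.5870 = 2.8722%  ⇒  Rd = 6.4469%.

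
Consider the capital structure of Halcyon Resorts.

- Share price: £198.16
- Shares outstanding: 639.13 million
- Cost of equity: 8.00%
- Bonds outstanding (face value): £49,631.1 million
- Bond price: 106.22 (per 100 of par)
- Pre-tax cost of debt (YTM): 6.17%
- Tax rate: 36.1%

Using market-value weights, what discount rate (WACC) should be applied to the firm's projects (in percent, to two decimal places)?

6.81%

Market value of equity E = 198.16 × 639.13m = 126650.0008m. Market value of debt D = 49631.1m × 106.22/100 = 52718.15442m.
Total capital V = 126650.0008 + 52718.15442 = 179368.15522.
Equity: weight = 126650.0008/179368.15522 = 0.7061; cost = 8%.
Bonds outstanding: weight = 52718.15442/179368.15522 = 0.2939; after-tax cost = 6.17% × (1 − 36.1%) = 3.9426%.
WACC = 0.7061 × 8.0000% + 0.2939 × 3.9426% = 6.8075%.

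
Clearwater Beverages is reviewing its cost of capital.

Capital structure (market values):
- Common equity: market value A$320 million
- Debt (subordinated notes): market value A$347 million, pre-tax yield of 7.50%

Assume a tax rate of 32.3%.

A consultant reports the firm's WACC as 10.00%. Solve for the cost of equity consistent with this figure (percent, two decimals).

Total capital V = 320 + 347 = 667.
Equity weight = 320/667 = 0.4798.
Subordinated notes weight = 347/667 = 0.5202.
Debt contribution = 0.5202 × 7.5% × (1 − 32.3%) = 2.6415%.
Required equity contribution = 10.0% − 2.6415% = 7.3585%.
Re = 7.3585% / 0.4798 = 15.3378%.

15.34%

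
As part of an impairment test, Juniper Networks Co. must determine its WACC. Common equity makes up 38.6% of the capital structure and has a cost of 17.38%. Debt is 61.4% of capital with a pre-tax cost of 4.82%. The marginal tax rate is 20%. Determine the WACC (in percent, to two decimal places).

9.08%

After-tax cost of debt = 4.82% × (1 − 20%) = 3.8560%.
WACC = 0.386 × 17.3800% + 0.614 × 3.8560% = 9.0763%.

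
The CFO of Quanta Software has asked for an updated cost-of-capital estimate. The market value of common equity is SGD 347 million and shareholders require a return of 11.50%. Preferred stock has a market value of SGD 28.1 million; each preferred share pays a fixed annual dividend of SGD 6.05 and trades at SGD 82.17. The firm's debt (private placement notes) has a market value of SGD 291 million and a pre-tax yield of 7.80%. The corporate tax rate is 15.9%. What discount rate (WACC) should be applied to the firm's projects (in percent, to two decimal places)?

9.17%

Cost of preferred: Rp = 6.05 / 82.17 = 7.3628%.
Total capital V = 347 + 28.1 + 291 = 666.1.
Equity: weight = 347/666.1 = 0.5209; cost = 11.5%.
Preferred: weight = 28.1/666.1 = 0.0422; cost = 7.3628%.
Private placement notes: weight = 291/666.1 = 0.4369; after-tax cost = 7.8% × (1 − 15.9%) = 6.5598%.
WACC = 0.5209 × 11.5000% + 0.0422 × 7.3628% + 0.4369 × 6.5598% = 9.1672%.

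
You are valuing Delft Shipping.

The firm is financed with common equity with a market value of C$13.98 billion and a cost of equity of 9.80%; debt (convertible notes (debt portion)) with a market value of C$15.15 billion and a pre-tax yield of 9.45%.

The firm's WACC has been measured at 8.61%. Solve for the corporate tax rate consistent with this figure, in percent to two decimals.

Total capital V = 13.98 + 15.15 = 29.13.
Equity weight = 13.98/29.13 = 0.4799.
Convertible notes (debt portion) weight = 15.15/29.13 = 0.5201.
Equity contribution = 0.4799 × 9.8% = 4.7032%.
Debt contribution must be 8.61% − 4.7032% = 3.9068%.
0.5201 × 9.45% × (1 − T) = 3.9068%  ⇒  (1 − T) = 0.7949.
T = 20.5090%.

20.51%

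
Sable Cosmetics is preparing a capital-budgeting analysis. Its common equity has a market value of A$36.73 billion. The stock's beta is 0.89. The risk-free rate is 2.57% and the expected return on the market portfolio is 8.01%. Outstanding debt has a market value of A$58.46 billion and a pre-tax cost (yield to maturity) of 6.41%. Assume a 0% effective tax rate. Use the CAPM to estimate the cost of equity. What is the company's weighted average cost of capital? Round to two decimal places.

6.80%

Market risk premium = 8.01% − 2.57% = 5.44%.
Cost of equity via CAPM: Re = 2.57% + 0.89 × 5.44% = 7.4116%.
Total capital V = 36.73 + 58.46 = 95.19.
Equity: weight = 36.73/95.19 = 0.3859; cost = 7.4116%.
Debt: weight = 58.46/95.19 = 0.6141; after-tax cost = 6.41% × (1 − 0%) = 6.4100%.
WACC = 0.3859 × 7.4116% + 0.6141 × 6.4100% = 6.7965%.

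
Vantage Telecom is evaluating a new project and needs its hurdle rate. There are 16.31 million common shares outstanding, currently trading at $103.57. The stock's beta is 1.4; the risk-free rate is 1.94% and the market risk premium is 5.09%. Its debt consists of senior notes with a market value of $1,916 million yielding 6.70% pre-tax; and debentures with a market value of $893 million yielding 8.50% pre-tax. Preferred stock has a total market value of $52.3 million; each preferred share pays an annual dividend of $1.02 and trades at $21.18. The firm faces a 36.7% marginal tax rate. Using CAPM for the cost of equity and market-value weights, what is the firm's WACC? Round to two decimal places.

6.26%

Cost of equity via CAPM: Re = 1.94% + 1.4 × 5.09% = 9.0660%.
Cost of preferred: Rp = 1.02 / 21.18 = 4.8159%.
Market value of equity E = 103.57 × 16.31m = 1689.2267m.
Total capital V = 1689.2267 + 52.3 + 1916 + 893 = 4550.5267.
Equity: weight = 1689.2267/4550.5267 = 0.3712; cost = 9.066%.
Preferred: weight = 52.3/4550.5267 = 0.0115; cost = 4.8159%.
Senior notes: weight = 1916/4550.5267 = 0.4211; after-tax cost = 6.7% × (1 − 36.7%) = 4.2411%.
Debentures: weight = 893/4550.5267 = 0.1962; after-tax cost = 8.5% × (1 − 36.7%) = 5.3805%.
WACC = 0.3712 × 9.0660% + 0.0115 × 4.8159% + 0.4211 × 4.2411% + 0.1962 × 5.3805% = 6.2624%.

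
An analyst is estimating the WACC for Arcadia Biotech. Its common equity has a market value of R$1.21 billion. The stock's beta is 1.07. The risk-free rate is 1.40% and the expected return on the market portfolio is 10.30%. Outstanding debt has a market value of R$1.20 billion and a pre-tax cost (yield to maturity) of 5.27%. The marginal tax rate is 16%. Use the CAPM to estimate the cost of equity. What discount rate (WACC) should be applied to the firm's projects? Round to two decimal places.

7.69%

Market risk premium = 10.3% − 1.4% = 8.9%.
Cost of equity via CAPM: Re = 1.4% + 1.07 × 8.9% = 10.9230%.
Total capital V = 1.21 + 1.2 = 2.41.
Equity: weight = 1.21/2.41 = 0.5021; cost = 10.923%.
Debt: weight = 1.2/2.41 = 0.4979; after-tax cost = 5.27% × (1 − 16%) = 4.4268%.
WACC = 0.5021 × 10.9230% + 0.4979 × 4.4268% = 7.6884%.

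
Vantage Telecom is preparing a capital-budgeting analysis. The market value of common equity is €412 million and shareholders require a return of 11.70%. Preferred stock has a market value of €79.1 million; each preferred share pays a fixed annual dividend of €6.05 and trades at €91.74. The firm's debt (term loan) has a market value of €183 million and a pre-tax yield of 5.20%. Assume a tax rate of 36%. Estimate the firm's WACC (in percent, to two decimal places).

8.83%

Cost of preferred: Rp = 6.05 / 91.74 = 6.5947%.
Total capital V = 412 + 79.1 + 183 = 674.1.
Equity: weight = 412/674.1 = 0.6112; cost = 11.7%.
Preferred: weight = 79.1/674.1 = 0.1173; cost = 6.5947%.
Term loan: weight = 183/674.1 = 0.2715; after-tax cost = 5.2% × (1 − 36%) = 3.3280%.
WACC = 0.6112 × 11.7000% + 0.1173 × 6.5947% + 0.2715 × 3.3280% = 8.8282%.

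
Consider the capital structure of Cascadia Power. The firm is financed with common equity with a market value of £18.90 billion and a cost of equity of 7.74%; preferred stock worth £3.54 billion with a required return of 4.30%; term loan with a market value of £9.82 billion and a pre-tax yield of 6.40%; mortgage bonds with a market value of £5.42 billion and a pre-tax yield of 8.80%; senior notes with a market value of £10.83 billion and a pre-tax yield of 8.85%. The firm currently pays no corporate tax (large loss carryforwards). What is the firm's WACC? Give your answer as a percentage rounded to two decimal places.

Total capital V = 18.9 + 3.54 + 9.82 + 5.42 + 10.83 = 48.51.
Equity: weight = 18.9/48.51 = 0.3896; cost = 7.74%.
Preferred: weight = 3.54/48.51 = 0.0730; cost = 4.3%.
Term loan: weight = 9.82/48.51 = 0.2024; after-tax cost = 6.4% × (1 − 0%) = 6.4000%.
Mortgage bonds: weight = 5.42/48.51 = 0.1117; after-tax cost = 8.8% × (1 − 0%) = 8.8000%.
Senior notes: weight = 10.83/48.51 = 0.2233; after-tax cost = 8.85% × (1 − 0%) = 8.8500%.
WACC = 0.3896 × 7.7400% + 0.0730 × 4.3000% + 0.2024 × 6.4000% + 0.1117 × 8.8000% + 0.2233 × 8.8500% = 7.5840%.

7.58%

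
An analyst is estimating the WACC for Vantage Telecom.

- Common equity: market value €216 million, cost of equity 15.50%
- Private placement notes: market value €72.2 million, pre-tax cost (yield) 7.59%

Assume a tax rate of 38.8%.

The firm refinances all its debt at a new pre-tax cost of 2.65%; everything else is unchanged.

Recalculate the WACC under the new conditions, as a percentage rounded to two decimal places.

12.02%

After the change:
Total capital V = 216 + 72.2 = 288.2.
Equity: weight = 216/288.2 = 0.7495; cost = 15.5%.
Private placement notes: weight = 72.2/288.2 = 0.2505; after-tax cost = 2.65% × (1 − 38.8%) = 1.6218%.
WACC = 0.7495 × 15.5000% + 0.2505 × 1.6218% = 12.0232%.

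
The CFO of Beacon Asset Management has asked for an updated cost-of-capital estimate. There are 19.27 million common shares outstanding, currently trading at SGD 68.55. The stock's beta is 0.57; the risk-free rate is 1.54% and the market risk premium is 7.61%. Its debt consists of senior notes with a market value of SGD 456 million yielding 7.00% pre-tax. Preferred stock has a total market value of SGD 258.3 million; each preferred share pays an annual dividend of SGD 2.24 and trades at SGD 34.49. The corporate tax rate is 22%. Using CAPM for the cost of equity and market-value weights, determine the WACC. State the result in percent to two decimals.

Cost of equity via CAPM: Re = 1.54% + 0.57 × 7.61% = 5.8777%.
Cost of preferred: Rp = 2.24 / 34.49 = 6.4946%.
Market value of equity E = 68.55 × 19.27m = 1320.9585m.
Total capital V = 1320.9585 + 258.3 + 456 = 2035.2585.
Equity: weight = 1320.9585/2035.2585 = 0.6490; cost = 5.8777%.
Preferred: weight = 258.3/2035.2585 = 0.1269; cost = 6.4946%.
Senior notes: weight = 456/2035.2585 = 0.2241; after-tax cost = 7% × (1 − 22%) = 5.4600%.
WACC = 0.6490 × 5.8777% + 0.1269 × 6.4946% + 0.2241 × 5.4600% = 5.8624%.

5.86%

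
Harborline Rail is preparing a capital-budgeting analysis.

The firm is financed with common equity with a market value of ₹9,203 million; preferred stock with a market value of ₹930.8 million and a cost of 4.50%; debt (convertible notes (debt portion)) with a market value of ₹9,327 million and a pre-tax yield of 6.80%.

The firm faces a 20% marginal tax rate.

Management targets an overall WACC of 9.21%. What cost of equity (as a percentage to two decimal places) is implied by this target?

13.51%

Total capital V = 9203 + 930.8 + 9327 = 19460.8.
Equity weight = 9203/19460.8 = 0.4729.
Preferred weight = 930.8/19460.8 = 0.0478.
Convertible notes (debt portion) weight = 9327/19460.8 = 0.4793.
Debt contribution = 0.4793 × 6.8% × (1 − 20%) = 2.6072%.
Preferred contribution = 0.0478 × 4.5% = 0.2152%.
Required equity contribution = 9.21% − 2.8225% = 6.3875%.
Re = 6.3875% / 0.4729 = 13.5072%.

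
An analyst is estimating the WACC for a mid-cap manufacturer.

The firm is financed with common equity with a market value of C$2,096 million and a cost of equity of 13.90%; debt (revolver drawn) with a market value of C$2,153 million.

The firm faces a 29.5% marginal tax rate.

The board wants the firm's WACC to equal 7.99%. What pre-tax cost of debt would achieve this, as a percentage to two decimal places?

3.17%

Total capital V = 2096 + 2153 = 4249.
Equity weight = 2096/4249 = 0.4933.
Revolver drawn weight = 2153/4249 = 0.5067.
Equity contribution = 0.4933 × 13.9% = 6.8568%.
Remaining for debt = 7.99% − 6.8568% = 1.1332%.
Rd × (1 − 29.5%) × 0.5067 = 1.1332%  ⇒  Rd = 3.1723%.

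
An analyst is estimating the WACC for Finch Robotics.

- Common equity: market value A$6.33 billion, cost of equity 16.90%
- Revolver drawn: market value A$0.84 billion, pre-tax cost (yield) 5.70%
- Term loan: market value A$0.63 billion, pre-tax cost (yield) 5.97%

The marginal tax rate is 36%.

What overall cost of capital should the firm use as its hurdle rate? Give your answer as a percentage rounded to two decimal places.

14.42%

Total capital V = 6.33 + 0.84 + 0.63 = 7.8.
Equity: weight = 6.33/7.8 = 0.8115; cost = 16.9%.
Revolver drawn: weight = 0.84/7.8 = 0.1077; after-tax cost = 5.7% × (1 − 36%) = 3.6480%.
Term loan: weight = 0.63/7.8 = 0.0808; after-tax cost = 5.97% × (1 − 36%) = 3.8208%.
WACC = 0.8115 × 16.9000% + 0.1077 × 3.6480% + 0.0808 × 3.8208% = 14.4165%.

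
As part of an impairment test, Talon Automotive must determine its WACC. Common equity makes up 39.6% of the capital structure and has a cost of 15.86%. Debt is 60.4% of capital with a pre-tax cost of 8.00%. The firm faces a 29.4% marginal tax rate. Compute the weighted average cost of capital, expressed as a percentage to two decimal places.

9.69%

After-tax cost of debt = 8% × (1 − 29.4%) = 5.6480%.
WACC = 0.396 × 15.8600% + 0.604 × 5.6480% = 9.6920%.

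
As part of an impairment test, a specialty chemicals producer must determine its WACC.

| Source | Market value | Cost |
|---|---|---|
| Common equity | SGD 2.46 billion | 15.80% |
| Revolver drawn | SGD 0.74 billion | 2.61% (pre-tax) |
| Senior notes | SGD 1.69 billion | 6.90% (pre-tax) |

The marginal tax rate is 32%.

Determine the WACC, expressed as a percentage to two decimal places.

9.84%

Total capital V = 2.46 + 0.74 + 1.69 = 4.89.
Equity: weight = 2.46/4.89 = 0.5031; cost = 15.8%.
Revolver drawn: weight = 0.74/4.89 = 0.1513; after-tax cost = 2.61% × (1 − 32%) = 1.7748%.
Senior notes: weight = 1.69/4.89 = 0.3456; after-tax cost = 6.9% × (1 − 32%) = 4.6920%.
WACC = 0.5031 × 15.8000% + 0.1513 × 1.7748% + 0.3456 × 4.6920% = 9.8386%.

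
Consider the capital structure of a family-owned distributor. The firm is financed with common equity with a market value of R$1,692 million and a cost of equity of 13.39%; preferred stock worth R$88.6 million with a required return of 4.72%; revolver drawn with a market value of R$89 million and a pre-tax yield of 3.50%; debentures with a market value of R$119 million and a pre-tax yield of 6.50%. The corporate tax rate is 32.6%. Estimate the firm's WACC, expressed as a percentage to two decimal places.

Total capital V = 1692 + 88.6 + 89 + 119 = 1988.6.
Equity: weight = 1692/1988.6 = 0.8508; cost = 13.39%.
Preferred: weight = 88.6/1988.6 = 0.0446; cost = 4.72%.
Revolver drawn: weight = 89/1988.6 = 0.0448; after-tax cost = 3.5% × (1 − 32.6%) = 2.3590%.
Debentures: weight = 119/1988.6 = 0.0598; after-tax cost = 6.5% × (1 − 32.6%) = 4.3810%.
WACC = 0.8508 × 13.3900% + 0.0446 × 4.7200% + 0.0448 × 2.3590% + 0.0598 × 4.3810% = 11.9709%.

11.97%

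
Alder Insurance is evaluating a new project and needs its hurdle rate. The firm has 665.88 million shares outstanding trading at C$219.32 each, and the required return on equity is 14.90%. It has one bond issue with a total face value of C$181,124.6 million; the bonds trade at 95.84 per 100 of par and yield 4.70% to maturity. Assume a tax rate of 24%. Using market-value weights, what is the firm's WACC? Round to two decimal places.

Market value of equity E = 219.32 × 665.88m = 146040.8016m. Market value of debt D = 181124.6m × 95.84/100 = 173589.81664m.
Total capital V = 146040.8016 + 173589.81664 = 319630.61824.
Equity: weight = 146040.8016/319630.61824 = 0.4569; cost = 14.9%.
Bonds outstanding: weight = 173589.81664/319630.61824 = 0.5431; after-tax cost = 4.7% × (1 − 24%) = 3.5720%.
WACC = 0.4569 × 14.9000% + 0.5431 × 3.5720% = 8.7478%.

8.75%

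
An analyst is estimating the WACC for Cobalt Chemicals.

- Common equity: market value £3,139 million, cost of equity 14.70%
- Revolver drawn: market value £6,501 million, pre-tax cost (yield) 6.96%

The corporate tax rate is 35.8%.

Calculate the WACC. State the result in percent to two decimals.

7.80%

Total capital V = 3139 + 6501 = 9640.
Equity: weight = 3139/9640 = 0.3256; cost = 14.7%.
Revolver drawn: weight = 6501/9640 = 0.6744; after-tax cost = 6.96% × (1 − 35.8%) = 4.4683%.
WACC = 0.3256 × 14.7000% + 0.6744 × 4.4683% = 7.8000%.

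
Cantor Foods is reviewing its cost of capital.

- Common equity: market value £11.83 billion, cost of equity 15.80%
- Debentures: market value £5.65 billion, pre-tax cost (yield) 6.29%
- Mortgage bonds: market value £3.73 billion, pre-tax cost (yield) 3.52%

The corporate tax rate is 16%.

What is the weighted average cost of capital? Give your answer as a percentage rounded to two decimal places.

Total capital V = 11.83 + 5.65 + 3.73 = 21.21.
Equity: weight = 11.83/21.21 = 0.5578; cost = 15.8%.
Debentures: weight = 5.65/21.21 = 0.2664; after-tax cost = 6.29% × (1 − 16%) = 5.2836%.
Mortgage bonds: weight = 3.73/21.21 = 0.1759; after-tax cost = 3.52% × (1 − 16%) = 2.9568%.
WACC = 0.5578 × 15.8000% + 0.2664 × 5.2836% + 0.1759 × 2.9568% = 10.7400%.

10.74%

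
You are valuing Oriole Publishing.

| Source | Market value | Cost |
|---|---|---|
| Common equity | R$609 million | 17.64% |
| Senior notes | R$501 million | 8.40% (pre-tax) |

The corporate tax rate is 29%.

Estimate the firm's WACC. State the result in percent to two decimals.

12.37%

Total capital V = 609 + 501 = 1110.
Equity: weight = 609/1110 = 0.5486; cost = 17.64%.
Senior notes: weight = 501/1110 = 0.4514; after-tax cost = 8.4% × (1 − 29%) = 5.9640%.
WACC = 0.5486 × 17.6400% + 0.4514 × 5.9640% = 12.3700%.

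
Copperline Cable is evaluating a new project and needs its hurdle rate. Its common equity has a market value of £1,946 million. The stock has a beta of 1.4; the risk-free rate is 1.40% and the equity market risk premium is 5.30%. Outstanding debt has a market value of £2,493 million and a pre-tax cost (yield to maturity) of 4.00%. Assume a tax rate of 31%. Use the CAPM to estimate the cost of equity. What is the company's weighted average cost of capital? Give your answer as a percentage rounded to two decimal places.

Cost of equity via CAPM: Re = 1.4% + 1.4 × 5.3% = 8.8200%.
Total capital V = 1946 + 2493 = 4439.
Equity: weight = 1946/4439 = 0.4384; cost = 8.82%.
Debt: weight = 2493/4439 = 0.5616; after-tax cost = 4% × (1 − 31%) = 2.7600%.
WACC = 0.4384 × 8.8200% + 0.5616 × 2.7600% = 5.4166%.

5.42%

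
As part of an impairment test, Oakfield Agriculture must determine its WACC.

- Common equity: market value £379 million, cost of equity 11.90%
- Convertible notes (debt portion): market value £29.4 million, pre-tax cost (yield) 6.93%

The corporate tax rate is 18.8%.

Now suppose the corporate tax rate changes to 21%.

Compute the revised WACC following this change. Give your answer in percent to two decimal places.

After the change:
Total capital V = 379 + 29.4 = 408.4.
Equity: weight = 379/408.4 = 0.9280; cost = 11.9%.
Convertible notes (debt portion): weight = 29.4/408.4 = 0.0720; after-tax cost = 6.93% × (1 − 21%) = 5.4747%.
WACC = 0.9280 × 11.9000% + 0.0720 × 5.4747% = 11.4375%.

11.44%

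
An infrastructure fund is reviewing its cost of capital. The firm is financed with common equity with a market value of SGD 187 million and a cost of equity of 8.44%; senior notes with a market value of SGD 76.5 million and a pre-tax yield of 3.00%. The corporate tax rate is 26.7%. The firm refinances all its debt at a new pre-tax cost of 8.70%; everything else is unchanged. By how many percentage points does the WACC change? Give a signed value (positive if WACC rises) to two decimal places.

Current WACC:
Total capital V = 187 + 76.5 = 263.5.
Equity: weight = 187/263.5 = 0.7097; cost = 8.44%.
Senior notes: weight = 76.5/263.5 = 0.2903; after-tax cost = 3% × (1 − 26.7%) = 2.1990%.
WACC = 0.7097 × 8.4400% + 0.2903 × 2.1990% = 6.6281%.
After the change:
Total capital V = 187 + 76.5 = 263.5.
Equity: weight = 187/263.5 = 0.7097; cost = 8.44%.
Senior notes: weight = 76.5/263.5 = 0.2903; after-tax cost = 8.7% × (1 − 26.7%) = 6.3771%.
WACC = 0.7097 × 8.4400% + 0.2903 × 6.3771% = 7.8411%.
Change in WACC = 7.8411% − 6.6281% = 1.2130 pp.

+1.21 pp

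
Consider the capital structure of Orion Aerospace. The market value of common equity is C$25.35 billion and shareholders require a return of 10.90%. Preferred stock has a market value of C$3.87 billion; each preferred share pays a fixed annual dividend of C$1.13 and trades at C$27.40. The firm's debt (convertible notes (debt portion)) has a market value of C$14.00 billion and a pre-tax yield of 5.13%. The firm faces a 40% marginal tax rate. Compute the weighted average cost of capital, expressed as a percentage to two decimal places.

Cost of preferred: Rp = 1.13 / 27.4 = 4.1241%.
Total capital V = 25.35 + 3.87 + 14 = 43.22.
Equity: weight = 25.35/43.22 = 0.5865; cost = 10.9%.
Preferred: weight = 3.87/43.22 = 0.0895; cost = 4.1241%.
Convertible notes (debt portion): weight = 14/43.22 = 0.3239; after-tax cost = 5.13% × (1 − 40%) = 3.0780%.
WACC = 0.5865 × 10.9000% + 0.0895 × 4.1241% + 0.3239 × 3.0780% = 7.7595%.

7.76%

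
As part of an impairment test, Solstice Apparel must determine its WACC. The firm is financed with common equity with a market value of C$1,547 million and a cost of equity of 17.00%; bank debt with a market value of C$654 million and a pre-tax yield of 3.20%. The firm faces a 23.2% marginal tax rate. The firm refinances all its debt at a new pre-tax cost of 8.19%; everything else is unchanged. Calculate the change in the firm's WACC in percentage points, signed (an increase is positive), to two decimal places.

+1.14 pp

Current WACC:
Total capital V = 1547 + 654 = 2201.
Equity: weight = 1547/2201 = 0.7029; cost = 17%.
Bank debt: weight = 654/2201 = 0.2971; after-tax cost = 3.2% × (1 − 23.2%) = 2.4576%.
WACC = 0.7029 × 17.0000% + 0.2971 × 2.4576% = 12.6789%.
After the change:
Total capital V = 1547 + 654 = 2201.
Equity: weight = 1547/2201 = 0.7029; cost = 17%.
Bank debt: weight = 654/2201 = 0.2971; after-tax cost = 8.19% × (1 − 23.2%) = 6.2899%.
WACC = 0.7029 × 17.0000% + 0.2971 × 6.2899% = 13.8176%.
Change in WACC = 13.8176% − 12.6789% = 1.1387 pp.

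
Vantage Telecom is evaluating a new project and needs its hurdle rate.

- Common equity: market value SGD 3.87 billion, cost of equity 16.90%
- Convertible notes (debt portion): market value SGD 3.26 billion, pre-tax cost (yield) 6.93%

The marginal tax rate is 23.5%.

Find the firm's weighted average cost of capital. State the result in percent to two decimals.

11.60%

Total capital V = 3.87 + 3.26 = 7.13.
Equity: weight = 3.87/7.13 = 0.5428; cost = 16.9%.
Convertible notes (debt portion): weight = 3.26/7.13 = 0.4572; after-tax cost = 6.93% × (1 − 23.5%) = 5.3014%.
WACC = 0.5428 × 16.9000% + 0.4572 × 5.3014% = 11.5969%.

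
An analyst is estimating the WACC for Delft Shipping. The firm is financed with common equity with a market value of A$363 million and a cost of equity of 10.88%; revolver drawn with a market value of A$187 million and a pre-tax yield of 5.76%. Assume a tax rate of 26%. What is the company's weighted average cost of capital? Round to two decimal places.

Total capital V = 363 + 187 = 550.
Equity: weight = 363/550 = 0.6600; cost = 10.88%.
Revolver drawn: weight = 187/550 = 0.3400; after-tax cost = 5.76% × (1 − 26%) = 4.2624%.
WACC = 0.6600 × 10.8800% + 0.3400 × 4.2624% = 8.6300%.

8.63%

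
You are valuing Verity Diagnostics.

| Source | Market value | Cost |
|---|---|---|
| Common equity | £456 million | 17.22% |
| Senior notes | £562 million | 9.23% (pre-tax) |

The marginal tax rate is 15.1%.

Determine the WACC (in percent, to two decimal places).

Total capital V = 456 + 562 = 1018.
Equity: weight = 456/1018 = 0.4479; cost = 17.22%.
Senior notes: weight = 562/1018 = 0.5521; after-tax cost = 9.23% × (1 − 15.1%) = 7.8363%.
WACC = 0.4479 × 17.2200% + 0.5521 × 7.8363% = 12.0396%.

12.04%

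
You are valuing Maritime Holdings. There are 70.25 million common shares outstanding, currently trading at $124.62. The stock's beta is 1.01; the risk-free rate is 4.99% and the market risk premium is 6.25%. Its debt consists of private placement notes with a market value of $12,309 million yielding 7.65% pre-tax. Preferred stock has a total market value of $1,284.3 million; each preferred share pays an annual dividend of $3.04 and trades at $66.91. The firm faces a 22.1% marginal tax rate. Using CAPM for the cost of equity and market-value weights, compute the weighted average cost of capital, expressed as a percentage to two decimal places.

Cost of equity via CAPM: Re = 4.99% + 1.01 × 6.25% = 11.3025%.
Cost of preferred: Rp = 3.04 / 66.91 = 4.5434%.
Market value of equity E = 124.62 × 70.25m = 8754.555m.
Total capital V = 8754.555 + 1284.3 + 12309 = 22347.855.
Equity: weight = 8754.555/22347.855 = 0.3917; cost = 11.3025%.
Preferred: weight = 1284.3/22347.855 = 0.0575; cost = 4.5434%.
Private placement notes: weight = 12309/22347.855 = 0.5508; after-tax cost = 7.65% × (1 − 22.1%) = 5.9594%.
WACC = 0.3917 × 11.3025% + 0.0575 × 4.5434% + 0.5508 × 5.9594% = 7.9711%.

7.97%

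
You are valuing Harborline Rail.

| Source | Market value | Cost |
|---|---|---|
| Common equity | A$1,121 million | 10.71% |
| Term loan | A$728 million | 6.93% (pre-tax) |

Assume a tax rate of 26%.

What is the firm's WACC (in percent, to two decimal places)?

Total capital V = 1121 + 728 = 1849.
Equity: weight = 1121/1849 = 0.6063; cost = 10.71%.
Term loan: weight = 728/1849 = 0.3937; after-tax cost = 6.93% × (1 − 26%) = 5.1282%.
WACC = 0.6063 × 10.7100% + 0.3937 × 5.1282% = 8.5123%.

8.51%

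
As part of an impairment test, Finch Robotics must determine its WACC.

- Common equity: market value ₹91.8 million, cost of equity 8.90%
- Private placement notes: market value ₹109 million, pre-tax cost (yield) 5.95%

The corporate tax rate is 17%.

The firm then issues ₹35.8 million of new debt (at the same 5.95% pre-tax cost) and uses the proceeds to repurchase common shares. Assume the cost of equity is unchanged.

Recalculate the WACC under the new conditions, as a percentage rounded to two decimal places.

After the change:
Total capital V = 56 + 144.8 = 200.8.
Equity: weight = 56/200.8 = 0.2789; cost = 8.9%.
Private placement notes: weight = 144.8/200.8 = 0.7211; after-tax cost = 5.95% × (1 − 17%) = 4.9385%.
WACC = 0.2789 × 8.9000% + 0.7211 × 4.9385% = 6.0433%.

6.04%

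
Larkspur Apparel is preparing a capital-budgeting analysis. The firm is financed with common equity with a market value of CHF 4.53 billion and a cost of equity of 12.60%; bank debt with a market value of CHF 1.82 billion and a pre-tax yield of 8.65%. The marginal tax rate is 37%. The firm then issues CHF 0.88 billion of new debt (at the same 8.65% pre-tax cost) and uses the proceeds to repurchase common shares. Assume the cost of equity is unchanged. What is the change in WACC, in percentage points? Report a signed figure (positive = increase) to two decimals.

-0.99 pp

Current WACC:
Total capital V = 4.53 + 1.82 = 6.35.
Equity: weight = 4.53/6.35 = 0.7134; cost = 12.6%.
Bank debt: weight = 1.82/6.35 = 0.2866; after-tax cost = 8.65% × (1 − 37%) = 5.4495%.
WACC = 0.7134 × 12.6000% + 0.2866 × 5.4495% = 10.5506%.
After the change:
Total capital V = 3.65 + 2.7 = 6.35.
Equity: weight = 3.65/6.35 = 0.5748; cost = 12.6%.
Bank debt: weight = 2.7/6.35 = 0.4252; after-tax cost = 8.65% × (1 − 37%) = 5.4495%.
WACC = 0.5748 × 12.6000% + 0.4252 × 5.4495% = 9.5596%.
Change in WACC = 9.5596% − 10.5506% = -0.9909 pp.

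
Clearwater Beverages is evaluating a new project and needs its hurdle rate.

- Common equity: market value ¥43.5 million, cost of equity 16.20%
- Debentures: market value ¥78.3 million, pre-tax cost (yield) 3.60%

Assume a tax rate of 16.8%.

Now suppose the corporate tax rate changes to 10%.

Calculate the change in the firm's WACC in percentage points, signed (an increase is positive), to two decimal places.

+0.16 pp

Current WACC:
Total capital V = 43.5 + 78.3 = 121.8.
Equity: weight = 43.5/121.8 = 0.3571; cost = 16.2%.
Debentures: weight = 78.3/121.8 = 0.6429; after-tax cost = 3.6% × (1 − 16.8%) = 2.9952%.
WACC = 0.3571 × 16.2000% + 0.6429 × 2.9952% = 7.7112%.
After the change:
Total capital V = 43.5 + 78.3 = 121.8.
Equity: weight = 43.5/121.8 = 0.3571; cost = 16.2%.
Debentures: weight = 78.3/121.8 = 0.6429; after-tax cost = 3.6% × (1 − 10%) = 3.2400%.
WACC = 0.3571 × 16.2000% + 0.6429 × 3.2400% = 7.8686%.
Change in WACC = 7.8686% − 7.7112% = 0.1574 pp.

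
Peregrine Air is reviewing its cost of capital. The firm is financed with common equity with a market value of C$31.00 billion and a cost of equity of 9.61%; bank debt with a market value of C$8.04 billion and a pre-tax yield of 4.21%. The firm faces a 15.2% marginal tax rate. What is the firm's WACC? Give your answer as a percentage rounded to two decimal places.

Total capital V = 31 + 8.04 = 39.04.
Equity: weight = 31/39.04 = 0.7941; cost = 9.61%.
Bank debt: weight = 8.04/39.04 = 0.2059; after-tax cost = 4.21% × (1 − 15.2%) = 3.5701%.
WACC = 0.7941 × 9.6100% + 0.2059 × 3.5701% = 8.3661%.

8.37%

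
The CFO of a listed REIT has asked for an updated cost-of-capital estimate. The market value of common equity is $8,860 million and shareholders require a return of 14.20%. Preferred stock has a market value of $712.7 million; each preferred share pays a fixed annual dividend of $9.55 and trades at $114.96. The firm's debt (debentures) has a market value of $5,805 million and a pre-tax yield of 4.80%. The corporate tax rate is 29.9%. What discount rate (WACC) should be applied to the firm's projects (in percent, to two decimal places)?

9.84%

Cost of preferred: Rp = 9.55 / 114.96 = 8.3072%.
Total capital V = 8860 + 712.7 + 5805 = 15377.7.
Equity: weight = 8860/15377.7 = 0.5762; cost = 14.2%.
Preferred: weight = 712.7/15377.7 = 0.0463; cost = 8.3072%.
Debentures: weight = 5805/15377.7 = 0.3775; after-tax cost = 4.8% × (1 − 29.9%) = 3.3648%.
WACC = 0.5762 × 14.2000% + 0.0463 × 8.3072% + 0.3775 × 3.3648% = 9.8367%.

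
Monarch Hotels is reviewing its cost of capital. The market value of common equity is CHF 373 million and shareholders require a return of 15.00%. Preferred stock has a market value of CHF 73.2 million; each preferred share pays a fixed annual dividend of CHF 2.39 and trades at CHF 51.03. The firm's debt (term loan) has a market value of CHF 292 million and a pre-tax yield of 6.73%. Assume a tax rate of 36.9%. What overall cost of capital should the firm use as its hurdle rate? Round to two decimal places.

Cost of preferred: Rp = 2.39 / 51.03 = 4.6835%.
Total capital V = 373 + 73.2 + 292 = 738.2.
Equity: weight = 373/738.2 = 0.5053; cost = 15%.
Preferred: weight = 73.2/738.2 = 0.0992; cost = 4.6835%.
Term loan: weight = 292/738.2 = 0.3956; after-tax cost = 6.73% × (1 − 36.9%) = 4.2466%.
WACC = 0.5053 × 15.0000% + 0.0992 × 4.6835% + 0.3956 × 4.2466% = 9.7234%.

9.72%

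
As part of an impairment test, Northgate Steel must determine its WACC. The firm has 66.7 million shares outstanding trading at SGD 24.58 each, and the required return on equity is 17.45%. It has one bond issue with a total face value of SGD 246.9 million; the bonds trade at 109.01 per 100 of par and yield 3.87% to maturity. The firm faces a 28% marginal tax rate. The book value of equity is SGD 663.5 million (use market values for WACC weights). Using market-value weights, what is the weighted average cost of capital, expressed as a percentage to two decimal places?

Market value of equity E = 24.58 × 66.7m = 1639.486m. Market value of debt D = 246.9m × 109.01/100 = 269.14569m.
Total capital V = 1639.486 + 269.14569 = 1908.63169.
Equity: weight = 1639.486/1908.63169 = 0.8590; cost = 17.45%.
Bonds outstanding: weight = 269.14569/1908.63169 = 0.1410; after-tax cost = 3.87% × (1 − 28%) = 2.7864%.
WACC = 0.8590 × 17.4500% + 0.1410 × 2.7864% = 15.3822%.

15.38%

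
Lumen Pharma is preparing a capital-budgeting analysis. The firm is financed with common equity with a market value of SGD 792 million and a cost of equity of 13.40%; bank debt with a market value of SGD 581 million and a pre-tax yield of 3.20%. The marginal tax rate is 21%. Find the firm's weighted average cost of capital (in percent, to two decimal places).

8.80%

Total capital V = 792 + 581 = 1373.
Equity: weight = 792/1373 = 0.5768; cost = 13.4%.
Bank debt: weight = 581/1373 = 0.4232; after-tax cost = 3.2% × (1 − 21%) = 2.5280%.
WACC = 0.5768 × 13.4000% + 0.4232 × 2.5280% = 8.7994%.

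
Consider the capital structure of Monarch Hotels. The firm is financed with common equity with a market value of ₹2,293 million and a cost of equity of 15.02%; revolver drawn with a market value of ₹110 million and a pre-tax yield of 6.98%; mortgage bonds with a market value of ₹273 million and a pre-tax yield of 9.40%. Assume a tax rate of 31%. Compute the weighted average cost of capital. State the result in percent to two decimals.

13.73%

Total capital V = 2293 + 110 + 273 = 2676.
Equity: weight = 2293/2676 = 0.8569; cost = 15.02%.
Revolver drawn: weight = 110/2676 = 0.0411; after-tax cost = 6.98% × (1 − 31%) = 4.8162%.
Mortgage bonds: weight = 273/2676 = 0.1020; after-tax cost = 9.4% × (1 − 31%) = 6.4860%.
WACC = 0.8569 × 15.0200% + 0.0411 × 4.8162% + 0.1020 × 6.4860% = 13.7299%.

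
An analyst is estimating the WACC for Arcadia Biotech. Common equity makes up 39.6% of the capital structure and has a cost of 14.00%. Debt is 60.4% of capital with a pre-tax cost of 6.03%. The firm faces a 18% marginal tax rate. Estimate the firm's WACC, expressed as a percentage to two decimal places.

8.53%

After-tax cost of debt = 6.03% × (1 − 18%) = 4.9446%.
WACC = 0.396 × 14.0000% + 0.604 × 4.9446% = 8.5305%.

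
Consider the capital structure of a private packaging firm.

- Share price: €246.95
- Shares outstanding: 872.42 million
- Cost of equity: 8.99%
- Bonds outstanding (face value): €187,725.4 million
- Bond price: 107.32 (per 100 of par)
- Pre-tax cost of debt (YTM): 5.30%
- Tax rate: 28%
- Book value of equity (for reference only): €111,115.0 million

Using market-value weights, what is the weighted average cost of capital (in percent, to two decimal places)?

Market value of equity E = 246.95 × 872.42m = 215444.119m. Market value of debt D = 187725.4m × 107.32/100 = 201466.89928m.
Total capital V = 215444.119 + 201466.89928 = 416911.01828.
Equity: weight = 215444.119/416911.01828 = 0.5168; cost = 8.99%.
Bonds outstanding: weight = 201466.89928/416911.01828 = 0.4832; after-tax cost = 5.3% × (1 − 28%) = 3.8160%.
WACC = 0.5168 × 8.9900% + 0.4832 × 3.8160% = 6.4897%.

6.49%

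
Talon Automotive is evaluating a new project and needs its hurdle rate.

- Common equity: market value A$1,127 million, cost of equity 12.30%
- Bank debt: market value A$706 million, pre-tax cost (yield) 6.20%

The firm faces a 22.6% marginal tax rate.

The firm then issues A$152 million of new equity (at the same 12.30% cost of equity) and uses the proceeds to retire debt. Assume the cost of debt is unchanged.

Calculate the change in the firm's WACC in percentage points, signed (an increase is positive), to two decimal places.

Current WACC:
Total capital V = 1127 + 706 = 1833.
Equity: weight = 1127/1833 = 0.6148; cost = 12.3%.
Bank debt: weight = 706/1833 = 0.3852; after-tax cost = 6.2% × (1 − 22.6%) = 4.7988%.
WACC = 0.6148 × 12.3000% + 0.3852 × 4.7988% = 9.4108%.
After the change:
Total capital V = 1279 + 554 = 1833.
Equity: weight = 1279/1833 = 0.6978; cost = 12.3%.
Bank debt: weight = 554/1833 = 0.3022; after-tax cost = 6.2% × (1 − 22.6%) = 4.7988%.
WACC = 0.6978 × 12.3000% + 0.3022 × 4.7988% = 10.0329%.
Change in WACC = 10.0329% − 9.4108% = 0.6220 pp.

+0.62 pp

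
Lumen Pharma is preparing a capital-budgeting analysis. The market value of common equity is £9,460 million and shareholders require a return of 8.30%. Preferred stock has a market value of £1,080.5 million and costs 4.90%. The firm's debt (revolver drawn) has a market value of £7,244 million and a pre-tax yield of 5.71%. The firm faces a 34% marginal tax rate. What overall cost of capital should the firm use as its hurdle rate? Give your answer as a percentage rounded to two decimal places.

Total capital V = 9460 + 1080.5 + 7244 = 17784.5.
Equity: weight = 9460/17784.5 = 0.5319; cost = 8.3%.
Preferred: weight = 1080.5/17784.5 = 0.0608; cost = 4.9%.
Revolver drawn: weight = 7244/17784.5 = 0.4073; after-tax cost = 5.71% × (1 − 34%) = 3.7686%.
WACC = 0.5319 × 8.3000% + 0.0608 × 4.9000% + 0.4073 × 3.7686% = 6.2477%.

6.25%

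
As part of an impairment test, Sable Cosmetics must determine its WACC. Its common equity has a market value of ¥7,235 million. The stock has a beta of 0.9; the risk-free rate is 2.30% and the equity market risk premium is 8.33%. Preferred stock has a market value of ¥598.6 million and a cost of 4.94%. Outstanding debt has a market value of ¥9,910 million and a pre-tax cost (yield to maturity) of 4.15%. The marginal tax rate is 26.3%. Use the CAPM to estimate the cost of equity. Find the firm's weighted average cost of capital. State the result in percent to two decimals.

5.87%

Cost of equity via CAPM: Re = 2.3% + 0.9 × 8.33% = 9.7970%.
Total capital V = 7235 + 598.6 + 9910 = 17743.6.
Equity: weight = 7235/17743.6 = 0.4078; cost = 9.797%.
Preferred: weight = 598.6/17743.6 = 0.0337; cost = 4.94%.
Debt: weight = 9910/17743.6 = 0.5585; after-tax cost = 4.15% × (1 − 26.3%) = 3.0586%.
WACC = 0.4078 × 9.7970% + 0.0337 × 4.9400% + 0.5585 × 3.0586% = 5.8696%.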